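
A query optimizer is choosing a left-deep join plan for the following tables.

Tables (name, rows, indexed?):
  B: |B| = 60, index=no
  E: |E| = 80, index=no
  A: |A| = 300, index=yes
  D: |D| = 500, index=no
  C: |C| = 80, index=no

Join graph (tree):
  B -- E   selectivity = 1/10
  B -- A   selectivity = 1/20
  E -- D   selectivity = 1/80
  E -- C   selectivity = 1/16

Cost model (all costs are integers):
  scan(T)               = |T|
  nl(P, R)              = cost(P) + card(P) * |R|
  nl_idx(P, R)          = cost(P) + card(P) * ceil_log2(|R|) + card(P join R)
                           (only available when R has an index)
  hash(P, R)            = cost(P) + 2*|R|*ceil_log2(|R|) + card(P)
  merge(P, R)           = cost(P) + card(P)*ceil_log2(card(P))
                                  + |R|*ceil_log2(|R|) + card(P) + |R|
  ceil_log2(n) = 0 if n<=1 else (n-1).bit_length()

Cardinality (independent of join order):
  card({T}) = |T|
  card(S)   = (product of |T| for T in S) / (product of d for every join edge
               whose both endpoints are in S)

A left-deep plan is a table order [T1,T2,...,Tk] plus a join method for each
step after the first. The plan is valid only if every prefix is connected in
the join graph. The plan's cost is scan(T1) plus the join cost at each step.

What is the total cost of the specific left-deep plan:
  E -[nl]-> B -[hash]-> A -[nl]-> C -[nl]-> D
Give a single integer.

step 1: scan E: cost=80, card=80
step 2: join B via nl
    card(P join B) = 80*60/(10) = 480
    cost = 80 + 80*60 = 4880
step 3: join A via hash
    card(P join A) = 480*300/(20) = 7200
    cost = 4880 + 2*300*9 + 480 = 10760
step 4: join C via nl
    card(P join C) = 7200*80/(16) = 36000
    cost = 10760 + 7200*80 = 586760
step 5: join D via nl
    card(P join D) = 36000*500/(80) = 225000
    cost = 586760 + 36000*500 = 18586760

18586760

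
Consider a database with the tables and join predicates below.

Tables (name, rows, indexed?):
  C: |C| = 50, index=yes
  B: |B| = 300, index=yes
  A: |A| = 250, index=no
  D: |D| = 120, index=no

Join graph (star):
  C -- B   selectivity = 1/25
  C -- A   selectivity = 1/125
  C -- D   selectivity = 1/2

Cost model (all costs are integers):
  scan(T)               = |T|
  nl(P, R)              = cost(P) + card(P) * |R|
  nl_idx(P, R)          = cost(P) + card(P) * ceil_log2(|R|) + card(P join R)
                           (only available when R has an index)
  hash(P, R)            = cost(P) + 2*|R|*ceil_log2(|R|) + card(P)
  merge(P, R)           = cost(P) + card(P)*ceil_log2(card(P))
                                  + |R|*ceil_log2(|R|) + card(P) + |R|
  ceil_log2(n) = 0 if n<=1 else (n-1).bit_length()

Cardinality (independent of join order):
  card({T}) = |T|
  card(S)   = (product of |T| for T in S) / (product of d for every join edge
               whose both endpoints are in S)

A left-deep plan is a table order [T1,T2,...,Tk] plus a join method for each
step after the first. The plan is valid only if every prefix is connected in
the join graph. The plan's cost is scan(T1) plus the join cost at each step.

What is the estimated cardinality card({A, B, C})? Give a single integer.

1200

Tables in S: A(250), B(300), C(50)
Edges inside S: C-B(d=25), C-A(d=125)
numerator = 250 * 300 * 50 = 3750000
denominator = 25 * 125 = 3125
card(S) = 3750000 / 3125 = 1200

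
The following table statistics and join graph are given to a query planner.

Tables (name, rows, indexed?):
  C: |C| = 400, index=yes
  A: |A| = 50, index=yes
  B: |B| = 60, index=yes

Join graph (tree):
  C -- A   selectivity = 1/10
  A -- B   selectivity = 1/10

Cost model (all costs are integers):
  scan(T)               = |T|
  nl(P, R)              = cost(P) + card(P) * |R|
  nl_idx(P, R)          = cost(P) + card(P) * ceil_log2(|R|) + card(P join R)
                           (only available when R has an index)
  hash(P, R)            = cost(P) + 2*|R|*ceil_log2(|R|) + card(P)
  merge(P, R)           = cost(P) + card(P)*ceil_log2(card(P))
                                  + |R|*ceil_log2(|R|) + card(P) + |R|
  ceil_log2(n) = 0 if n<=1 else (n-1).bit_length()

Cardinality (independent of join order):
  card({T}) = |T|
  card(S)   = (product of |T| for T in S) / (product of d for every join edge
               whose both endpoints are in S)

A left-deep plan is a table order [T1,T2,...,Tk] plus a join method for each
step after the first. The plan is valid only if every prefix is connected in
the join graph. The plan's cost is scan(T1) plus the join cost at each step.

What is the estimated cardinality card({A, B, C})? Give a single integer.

12000

Tables in S: A(50), B(60), C(400)
Edges inside S: C-A(d=10), A-B(d=10)
numerator = 50 * 60 * 400 = 1200000
denominator = 10 * 10 = 100
card(S) = 1200000 / 100 = 12000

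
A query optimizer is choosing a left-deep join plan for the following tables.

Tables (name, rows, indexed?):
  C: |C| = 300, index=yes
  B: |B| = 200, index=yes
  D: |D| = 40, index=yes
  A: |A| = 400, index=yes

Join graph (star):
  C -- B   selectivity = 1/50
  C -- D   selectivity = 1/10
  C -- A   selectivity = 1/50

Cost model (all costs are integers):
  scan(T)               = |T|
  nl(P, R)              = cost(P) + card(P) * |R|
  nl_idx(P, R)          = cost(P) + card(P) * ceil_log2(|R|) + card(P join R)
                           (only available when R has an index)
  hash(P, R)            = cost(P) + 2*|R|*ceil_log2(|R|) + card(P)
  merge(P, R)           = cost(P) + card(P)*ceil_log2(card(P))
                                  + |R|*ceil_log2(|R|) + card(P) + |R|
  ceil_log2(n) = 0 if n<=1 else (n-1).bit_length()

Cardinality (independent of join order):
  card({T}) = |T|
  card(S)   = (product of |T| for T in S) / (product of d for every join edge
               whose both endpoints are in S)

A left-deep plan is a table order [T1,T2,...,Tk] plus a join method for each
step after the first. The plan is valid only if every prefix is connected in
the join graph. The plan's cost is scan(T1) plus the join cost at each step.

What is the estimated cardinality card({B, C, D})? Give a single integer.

4800

Tables in S: B(200), C(300), D(40)
Edges inside S: C-B(d=50), C-D(d=10)
numerator = 200 * 300 * 40 = 2400000
denominator = 50 * 10 = 500
card(S) = 2400000 / 500 = 4800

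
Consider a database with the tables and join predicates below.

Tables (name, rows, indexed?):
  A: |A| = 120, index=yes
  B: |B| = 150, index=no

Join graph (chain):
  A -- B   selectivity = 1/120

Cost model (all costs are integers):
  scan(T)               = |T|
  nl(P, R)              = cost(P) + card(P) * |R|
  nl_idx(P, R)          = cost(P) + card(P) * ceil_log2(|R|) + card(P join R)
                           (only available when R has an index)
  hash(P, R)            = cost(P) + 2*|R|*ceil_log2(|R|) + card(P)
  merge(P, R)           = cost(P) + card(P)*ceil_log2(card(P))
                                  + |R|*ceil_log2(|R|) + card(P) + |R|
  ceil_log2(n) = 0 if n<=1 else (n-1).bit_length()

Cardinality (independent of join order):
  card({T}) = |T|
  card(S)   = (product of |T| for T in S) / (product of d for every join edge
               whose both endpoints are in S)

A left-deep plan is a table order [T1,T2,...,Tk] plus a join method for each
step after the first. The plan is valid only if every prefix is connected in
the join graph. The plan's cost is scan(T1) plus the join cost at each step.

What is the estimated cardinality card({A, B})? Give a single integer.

150

Tables in S: A(120), B(150)
Edges inside S: A-B(d=120)
numerator = 120 * 150 = 18000
denominator = 120 = 120
card(S) = 18000 / 120 = 150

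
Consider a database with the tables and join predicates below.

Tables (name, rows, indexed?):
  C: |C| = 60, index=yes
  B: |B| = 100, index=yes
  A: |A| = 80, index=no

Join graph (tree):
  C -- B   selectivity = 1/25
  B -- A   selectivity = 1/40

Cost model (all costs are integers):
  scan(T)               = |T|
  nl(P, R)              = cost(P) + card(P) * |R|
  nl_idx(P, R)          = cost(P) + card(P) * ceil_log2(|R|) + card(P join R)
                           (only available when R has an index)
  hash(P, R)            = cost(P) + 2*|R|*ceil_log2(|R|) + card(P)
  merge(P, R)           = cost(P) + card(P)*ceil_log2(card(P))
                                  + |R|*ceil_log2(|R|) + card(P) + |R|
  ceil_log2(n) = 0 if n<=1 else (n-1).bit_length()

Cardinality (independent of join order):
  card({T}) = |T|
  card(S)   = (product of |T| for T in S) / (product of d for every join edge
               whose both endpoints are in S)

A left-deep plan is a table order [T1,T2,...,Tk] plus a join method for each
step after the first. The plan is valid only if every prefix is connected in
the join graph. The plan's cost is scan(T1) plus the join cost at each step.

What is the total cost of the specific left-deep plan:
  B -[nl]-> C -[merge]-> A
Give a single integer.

step 1: scan B: cost=100, card=100
step 2: join C via nl
    card(P join C) = 100*60/(25) = 240
    cost = 100 + 100*60 = 6100
step 3: join A via merge
    card(P join A) = 240*80/(40) = 480
    cost = 6100 + 240*8 + 80*7 + 240 + 80 = 8900

8900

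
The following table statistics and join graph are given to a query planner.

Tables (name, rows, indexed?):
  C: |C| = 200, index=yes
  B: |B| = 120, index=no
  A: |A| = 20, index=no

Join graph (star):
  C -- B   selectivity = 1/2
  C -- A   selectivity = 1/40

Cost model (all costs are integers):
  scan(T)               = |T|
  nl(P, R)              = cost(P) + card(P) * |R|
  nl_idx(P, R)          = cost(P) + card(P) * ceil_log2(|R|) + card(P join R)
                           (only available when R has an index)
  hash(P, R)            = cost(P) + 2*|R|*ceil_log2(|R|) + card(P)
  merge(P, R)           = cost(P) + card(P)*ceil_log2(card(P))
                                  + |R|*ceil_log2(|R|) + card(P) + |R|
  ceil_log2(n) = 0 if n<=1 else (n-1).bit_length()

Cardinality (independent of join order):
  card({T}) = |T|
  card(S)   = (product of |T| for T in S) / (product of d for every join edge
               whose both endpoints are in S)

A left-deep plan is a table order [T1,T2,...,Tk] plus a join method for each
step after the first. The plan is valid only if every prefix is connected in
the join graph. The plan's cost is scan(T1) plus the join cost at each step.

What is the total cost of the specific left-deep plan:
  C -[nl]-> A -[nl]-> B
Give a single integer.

step 1: scan C: cost=200, card=200
step 2: join A via nl
    card(P join A) = 200*20/(40) = 100
    cost = 200 + 200*20 = 4200
step 3: join B via nl
    card(P join B) = 100*120/(2) = 6000
    cost = 4200 + 100*120 = 16200

16200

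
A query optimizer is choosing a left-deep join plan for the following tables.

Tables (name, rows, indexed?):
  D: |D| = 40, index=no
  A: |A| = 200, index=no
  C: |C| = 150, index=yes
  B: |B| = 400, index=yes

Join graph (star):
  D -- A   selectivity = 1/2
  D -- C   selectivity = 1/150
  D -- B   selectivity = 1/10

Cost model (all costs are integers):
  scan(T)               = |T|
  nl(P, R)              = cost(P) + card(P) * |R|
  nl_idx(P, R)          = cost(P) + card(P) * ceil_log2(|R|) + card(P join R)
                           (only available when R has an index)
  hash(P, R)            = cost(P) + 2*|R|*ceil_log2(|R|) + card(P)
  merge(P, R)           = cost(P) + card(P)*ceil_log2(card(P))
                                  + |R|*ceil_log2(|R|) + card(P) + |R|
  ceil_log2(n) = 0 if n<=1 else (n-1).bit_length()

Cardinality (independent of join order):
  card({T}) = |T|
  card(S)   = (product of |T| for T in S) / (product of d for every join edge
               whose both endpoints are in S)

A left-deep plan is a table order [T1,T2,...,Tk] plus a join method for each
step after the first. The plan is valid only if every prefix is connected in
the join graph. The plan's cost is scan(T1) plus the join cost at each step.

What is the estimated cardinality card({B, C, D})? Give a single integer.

1600

Tables in S: B(400), C(150), D(40)
Edges inside S: D-C(d=150), D-B(d=10)
numerator = 400 * 150 * 40 = 2400000
denominator = 150 * 10 = 1500
card(S) = 2400000 / 1500 = 1600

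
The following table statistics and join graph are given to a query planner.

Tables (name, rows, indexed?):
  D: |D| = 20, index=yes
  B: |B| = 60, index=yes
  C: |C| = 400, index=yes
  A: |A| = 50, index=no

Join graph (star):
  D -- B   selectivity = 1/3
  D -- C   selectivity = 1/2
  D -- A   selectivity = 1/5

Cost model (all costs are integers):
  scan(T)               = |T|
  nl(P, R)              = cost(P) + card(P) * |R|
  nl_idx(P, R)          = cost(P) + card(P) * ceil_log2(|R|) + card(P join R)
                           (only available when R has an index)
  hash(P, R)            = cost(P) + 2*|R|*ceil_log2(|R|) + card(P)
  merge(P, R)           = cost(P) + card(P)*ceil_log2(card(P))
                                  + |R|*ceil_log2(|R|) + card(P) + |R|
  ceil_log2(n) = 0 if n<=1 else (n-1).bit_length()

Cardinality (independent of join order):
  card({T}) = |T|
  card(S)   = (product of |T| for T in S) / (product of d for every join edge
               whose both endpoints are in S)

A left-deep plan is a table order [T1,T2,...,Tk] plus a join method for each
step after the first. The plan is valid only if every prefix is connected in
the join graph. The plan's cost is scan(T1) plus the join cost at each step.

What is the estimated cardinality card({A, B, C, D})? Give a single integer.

Tables in S: A(50), B(60), C(400), D(20)
Edges inside S: D-B(d=3), D-C(d=2), D-A(d=5)
numerator = 50 * 60 * 400 * 20 = 24000000
denominator = 3 * 2 * 5 = 30
card(S) = 24000000 / 30 = 800000

800000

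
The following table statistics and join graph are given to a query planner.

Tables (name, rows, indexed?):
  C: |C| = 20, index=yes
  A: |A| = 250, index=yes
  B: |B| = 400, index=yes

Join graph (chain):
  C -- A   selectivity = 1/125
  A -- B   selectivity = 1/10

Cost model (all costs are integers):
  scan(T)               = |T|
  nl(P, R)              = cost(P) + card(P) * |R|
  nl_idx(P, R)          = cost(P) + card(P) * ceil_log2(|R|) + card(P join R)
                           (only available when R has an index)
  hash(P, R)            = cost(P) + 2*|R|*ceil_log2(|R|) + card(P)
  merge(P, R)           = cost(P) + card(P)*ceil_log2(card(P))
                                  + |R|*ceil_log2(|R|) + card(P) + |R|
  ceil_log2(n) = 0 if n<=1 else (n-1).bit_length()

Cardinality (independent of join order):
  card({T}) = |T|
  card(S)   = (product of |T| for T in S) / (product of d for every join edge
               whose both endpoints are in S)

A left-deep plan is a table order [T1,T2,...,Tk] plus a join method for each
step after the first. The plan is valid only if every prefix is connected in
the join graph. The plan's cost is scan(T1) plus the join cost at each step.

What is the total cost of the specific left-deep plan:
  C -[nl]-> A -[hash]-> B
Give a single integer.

12260

step 1: scan C: cost=20, card=20
step 2: join A via nl
    card(P join A) = 20*250/(125) = 40
    cost = 20 + 20*250 = 5020
step 3: join B via hash
    card(P join B) = 40*400/(10) = 1600
    cost = 5020 + 2*400*9 + 40 = 12260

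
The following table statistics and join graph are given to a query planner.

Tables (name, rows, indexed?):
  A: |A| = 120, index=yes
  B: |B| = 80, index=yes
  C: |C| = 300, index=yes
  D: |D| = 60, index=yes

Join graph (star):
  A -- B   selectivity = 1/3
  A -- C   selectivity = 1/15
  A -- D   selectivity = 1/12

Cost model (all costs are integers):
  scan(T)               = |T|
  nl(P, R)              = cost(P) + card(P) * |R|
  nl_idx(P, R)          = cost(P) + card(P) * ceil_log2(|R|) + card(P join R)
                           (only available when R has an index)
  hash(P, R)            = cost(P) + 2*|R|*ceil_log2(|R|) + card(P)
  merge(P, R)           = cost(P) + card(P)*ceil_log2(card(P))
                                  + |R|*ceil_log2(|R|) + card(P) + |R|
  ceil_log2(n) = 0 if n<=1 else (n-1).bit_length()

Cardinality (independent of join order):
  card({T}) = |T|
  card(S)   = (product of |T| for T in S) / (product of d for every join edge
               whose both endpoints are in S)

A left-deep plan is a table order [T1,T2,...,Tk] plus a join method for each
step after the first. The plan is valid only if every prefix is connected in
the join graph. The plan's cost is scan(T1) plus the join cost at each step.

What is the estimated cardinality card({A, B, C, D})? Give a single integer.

Tables in S: A(120), B(80), C(300), D(60)
Edges inside S: A-B(d=3), A-C(d=15), A-D(d=12)
numerator = 120 * 80 * 300 * 60 = 172800000
denominator = 3 * 15 * 12 = 540
card(S) = 172800000 / 540 = 320000

320000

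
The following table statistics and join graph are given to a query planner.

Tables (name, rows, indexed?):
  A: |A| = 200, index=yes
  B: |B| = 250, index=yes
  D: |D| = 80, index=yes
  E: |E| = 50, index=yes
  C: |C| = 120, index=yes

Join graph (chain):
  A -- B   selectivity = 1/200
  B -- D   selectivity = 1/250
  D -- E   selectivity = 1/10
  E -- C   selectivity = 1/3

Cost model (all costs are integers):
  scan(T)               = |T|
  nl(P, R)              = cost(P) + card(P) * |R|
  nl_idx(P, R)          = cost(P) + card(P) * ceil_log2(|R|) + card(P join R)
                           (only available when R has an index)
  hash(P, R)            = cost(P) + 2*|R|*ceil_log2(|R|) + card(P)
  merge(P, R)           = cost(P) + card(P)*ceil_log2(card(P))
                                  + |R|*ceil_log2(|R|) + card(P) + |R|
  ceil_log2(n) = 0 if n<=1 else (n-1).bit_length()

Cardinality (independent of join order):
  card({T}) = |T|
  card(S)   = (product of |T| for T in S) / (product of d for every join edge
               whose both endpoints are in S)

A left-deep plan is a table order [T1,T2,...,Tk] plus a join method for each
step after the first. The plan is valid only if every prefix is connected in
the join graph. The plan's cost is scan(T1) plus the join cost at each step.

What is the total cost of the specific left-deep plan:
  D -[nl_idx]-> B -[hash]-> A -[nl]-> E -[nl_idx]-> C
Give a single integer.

26880

step 1: scan D: cost=80, card=80
step 2: join B via nl_idx
    card(P join B) = 80*250/(250) = 80
    cost = 80 + 80*8 + 80 = 800
step 3: join A via hash
    card(P join A) = 80*200/(200) = 80
    cost = 800 + 2*200*8 + 80 = 4080
step 4: join E via nl
    card(P join E) = 80*50/(10) = 400
    cost = 4080 + 80*50 = 8080
step 5: join C via nl_idx
    card(P join C) = 400*120/(3) = 16000
    cost = 8080 + 400*7 + 16000 = 26880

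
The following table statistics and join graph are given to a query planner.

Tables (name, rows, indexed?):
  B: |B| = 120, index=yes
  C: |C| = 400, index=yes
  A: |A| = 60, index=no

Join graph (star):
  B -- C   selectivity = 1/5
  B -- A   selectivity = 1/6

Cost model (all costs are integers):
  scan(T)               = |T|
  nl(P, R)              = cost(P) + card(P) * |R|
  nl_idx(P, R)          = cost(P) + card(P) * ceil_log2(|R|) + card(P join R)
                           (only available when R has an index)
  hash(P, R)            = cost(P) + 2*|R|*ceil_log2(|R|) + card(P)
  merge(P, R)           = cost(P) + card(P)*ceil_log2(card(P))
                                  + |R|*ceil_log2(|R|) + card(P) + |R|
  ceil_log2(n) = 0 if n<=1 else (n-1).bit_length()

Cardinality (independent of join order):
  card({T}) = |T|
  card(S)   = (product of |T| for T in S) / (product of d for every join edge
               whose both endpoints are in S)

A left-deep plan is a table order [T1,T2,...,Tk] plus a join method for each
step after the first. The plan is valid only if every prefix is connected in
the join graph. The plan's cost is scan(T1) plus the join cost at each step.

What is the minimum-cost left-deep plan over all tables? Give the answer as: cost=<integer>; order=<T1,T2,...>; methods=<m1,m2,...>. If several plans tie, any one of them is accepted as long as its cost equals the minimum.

Selinger DP (subsets sized 1..n):
  {B}: scan cost=120, card=120
  {C}: scan cost=400, card=400
  {A}: scan cost=60, card=60
  {BC}: card=9600; try (B,hash)→2480, (C,merge)→5080, (B,merge)→5360, (C,hash)→7440, (C,nl_idx)→10800, (B,nl_idx)→12800 …(+2); best=2480 via (B,hash)
  {AB}: card=1200; try (A,hash)→960, (B,merge)→1440, (A,merge)→1500, (B,nl_idx)→1680, (B,hash)→1800, (B,nl)→7260 …(+1); best=960 via (A,hash)
  {ABC}: card=96000; try (C,hash)→9360, (A,hash)→12800, (C,merge)→19360, (C,nl_idx)→107760, (A,merge)→146900, (C,nl)→480960 …(+1); best=9360 via (C,hash)

cost=9360; order=B,A,C; methods=hash,hash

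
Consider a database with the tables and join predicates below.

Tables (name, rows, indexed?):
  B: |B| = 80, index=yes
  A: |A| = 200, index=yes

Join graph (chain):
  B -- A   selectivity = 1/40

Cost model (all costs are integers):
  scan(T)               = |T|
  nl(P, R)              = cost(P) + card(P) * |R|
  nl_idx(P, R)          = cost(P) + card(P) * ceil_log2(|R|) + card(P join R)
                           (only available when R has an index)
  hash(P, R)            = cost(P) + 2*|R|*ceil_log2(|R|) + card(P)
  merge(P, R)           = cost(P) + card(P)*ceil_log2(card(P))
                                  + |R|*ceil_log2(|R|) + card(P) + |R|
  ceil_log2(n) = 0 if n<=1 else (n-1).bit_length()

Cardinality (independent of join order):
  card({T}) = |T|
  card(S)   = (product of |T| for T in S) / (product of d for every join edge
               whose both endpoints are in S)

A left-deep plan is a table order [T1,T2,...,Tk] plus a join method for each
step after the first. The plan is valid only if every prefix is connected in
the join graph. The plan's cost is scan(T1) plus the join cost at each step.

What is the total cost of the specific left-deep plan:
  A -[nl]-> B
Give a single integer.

step 1: scan A: cost=200, card=200
step 2: join B via nl
    card(P join B) = 200*80/(40) = 400
    cost = 200 + 200*80 = 16200

16200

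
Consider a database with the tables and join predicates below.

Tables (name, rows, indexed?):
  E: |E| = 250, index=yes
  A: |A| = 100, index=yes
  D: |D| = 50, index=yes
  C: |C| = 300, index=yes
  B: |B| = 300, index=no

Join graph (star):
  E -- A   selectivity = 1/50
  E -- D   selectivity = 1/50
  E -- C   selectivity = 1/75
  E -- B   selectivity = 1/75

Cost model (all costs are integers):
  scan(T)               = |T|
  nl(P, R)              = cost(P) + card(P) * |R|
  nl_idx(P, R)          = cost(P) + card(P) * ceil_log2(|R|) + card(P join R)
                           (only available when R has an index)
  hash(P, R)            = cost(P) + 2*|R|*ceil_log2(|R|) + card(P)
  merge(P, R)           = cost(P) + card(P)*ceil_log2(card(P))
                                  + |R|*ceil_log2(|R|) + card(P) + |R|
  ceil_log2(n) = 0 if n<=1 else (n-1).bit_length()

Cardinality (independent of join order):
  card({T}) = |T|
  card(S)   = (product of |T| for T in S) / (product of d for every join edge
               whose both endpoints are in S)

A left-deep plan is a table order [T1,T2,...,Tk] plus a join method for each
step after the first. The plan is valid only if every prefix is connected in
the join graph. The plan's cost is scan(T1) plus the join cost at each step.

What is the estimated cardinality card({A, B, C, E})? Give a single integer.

Tables in S: A(100), B(300), C(300), E(250)
Edges inside S: E-A(d=50), E-C(d=75), E-B(d=75)
numerator = 100 * 300 * 300 * 250 = 2250000000
denominator = 50 * 75 * 75 = 281250
card(S) = 2250000000 / 281250 = 8000

8000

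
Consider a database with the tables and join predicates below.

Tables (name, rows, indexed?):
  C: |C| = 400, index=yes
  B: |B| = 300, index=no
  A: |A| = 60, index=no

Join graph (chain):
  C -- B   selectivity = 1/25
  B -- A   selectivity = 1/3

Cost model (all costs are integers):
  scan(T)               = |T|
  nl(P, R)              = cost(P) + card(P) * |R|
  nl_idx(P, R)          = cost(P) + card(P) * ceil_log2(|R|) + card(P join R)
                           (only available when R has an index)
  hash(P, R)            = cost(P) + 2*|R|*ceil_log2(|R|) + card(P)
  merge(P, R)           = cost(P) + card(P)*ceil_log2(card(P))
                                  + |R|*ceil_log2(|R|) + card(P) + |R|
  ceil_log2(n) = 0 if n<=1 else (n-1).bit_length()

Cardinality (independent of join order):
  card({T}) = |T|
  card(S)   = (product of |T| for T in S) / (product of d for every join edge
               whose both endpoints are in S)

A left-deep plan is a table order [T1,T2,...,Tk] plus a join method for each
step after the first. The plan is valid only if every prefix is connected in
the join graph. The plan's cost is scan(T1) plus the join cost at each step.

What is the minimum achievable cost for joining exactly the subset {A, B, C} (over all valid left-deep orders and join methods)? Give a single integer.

Selinger DP over subsets of {A,B,C}:
  {C}: scan cost=400, card=400
  {B}: scan cost=300, card=300
  {A}: scan cost=60, card=60
  {BC}: card=4800; try (B,hash)→6200, (C,merge)→7300, (B,merge)→7400, (C,hash)→7800, (C,nl_idx)→7800, (C,nl)→120300 …(+1); best=6200 via (B,hash)
  {AB}: card=6000; try (A,hash)→1320, (B,merge)→3480, (A,merge)→3720, (B,hash)→5520, (B,nl)→18060, (A,nl)→18300; best=1320 via (A,hash)
  {ABC}: card=96000; try (A,hash)→11720, (C,hash)→14520, (A,merge)→73820, (C,merge)→89320, (C,nl_idx)→151320, (A,nl)→294200 …(+1); best=11720 via (A,hash)

11720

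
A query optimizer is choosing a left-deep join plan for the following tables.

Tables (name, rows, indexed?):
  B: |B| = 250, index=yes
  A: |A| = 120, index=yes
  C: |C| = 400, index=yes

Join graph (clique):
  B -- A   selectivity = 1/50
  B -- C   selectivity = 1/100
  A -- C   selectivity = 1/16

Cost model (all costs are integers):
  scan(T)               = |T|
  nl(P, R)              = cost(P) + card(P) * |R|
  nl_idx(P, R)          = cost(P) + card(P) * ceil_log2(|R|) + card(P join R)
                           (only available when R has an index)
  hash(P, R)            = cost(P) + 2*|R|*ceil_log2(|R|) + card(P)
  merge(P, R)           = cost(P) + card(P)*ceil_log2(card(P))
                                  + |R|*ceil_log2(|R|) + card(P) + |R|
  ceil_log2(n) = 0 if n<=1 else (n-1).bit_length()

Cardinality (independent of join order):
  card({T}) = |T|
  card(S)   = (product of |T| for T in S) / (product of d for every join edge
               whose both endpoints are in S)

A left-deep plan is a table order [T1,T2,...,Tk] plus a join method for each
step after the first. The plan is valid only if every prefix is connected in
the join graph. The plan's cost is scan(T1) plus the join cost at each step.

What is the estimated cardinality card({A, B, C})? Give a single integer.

Tables in S: A(120), B(250), C(400)
Edges inside S: B-A(d=50), B-C(d=100), A-C(d=16)
numerator = 120 * 250 * 400 = 12000000
denominator = 50 * 100 * 16 = 80000
card(S) = 12000000 / 80000 = 150

150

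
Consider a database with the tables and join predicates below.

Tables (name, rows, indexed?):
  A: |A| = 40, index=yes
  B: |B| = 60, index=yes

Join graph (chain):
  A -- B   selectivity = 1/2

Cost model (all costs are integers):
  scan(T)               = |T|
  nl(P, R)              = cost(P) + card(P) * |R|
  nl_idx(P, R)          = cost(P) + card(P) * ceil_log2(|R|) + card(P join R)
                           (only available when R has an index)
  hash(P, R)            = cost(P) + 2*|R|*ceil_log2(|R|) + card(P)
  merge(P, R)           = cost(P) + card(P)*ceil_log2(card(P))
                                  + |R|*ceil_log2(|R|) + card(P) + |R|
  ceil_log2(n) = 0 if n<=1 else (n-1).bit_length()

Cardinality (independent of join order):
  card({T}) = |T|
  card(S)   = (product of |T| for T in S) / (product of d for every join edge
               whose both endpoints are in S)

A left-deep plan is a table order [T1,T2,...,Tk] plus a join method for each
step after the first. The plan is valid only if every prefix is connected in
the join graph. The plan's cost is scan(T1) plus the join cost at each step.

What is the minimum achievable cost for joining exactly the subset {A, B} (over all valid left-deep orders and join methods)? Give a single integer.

600

Selinger DP over subsets of {A,B}:
  {A}: scan cost=40, card=40
  {B}: scan cost=60, card=60
  {AB}: card=1200; try (A,hash)→600, (B,merge)→740, (A,merge)→760, (B,hash)→800, (B,nl_idx)→1480, (A,nl_idx)→1620 …(+2); best=600 via (A,hash)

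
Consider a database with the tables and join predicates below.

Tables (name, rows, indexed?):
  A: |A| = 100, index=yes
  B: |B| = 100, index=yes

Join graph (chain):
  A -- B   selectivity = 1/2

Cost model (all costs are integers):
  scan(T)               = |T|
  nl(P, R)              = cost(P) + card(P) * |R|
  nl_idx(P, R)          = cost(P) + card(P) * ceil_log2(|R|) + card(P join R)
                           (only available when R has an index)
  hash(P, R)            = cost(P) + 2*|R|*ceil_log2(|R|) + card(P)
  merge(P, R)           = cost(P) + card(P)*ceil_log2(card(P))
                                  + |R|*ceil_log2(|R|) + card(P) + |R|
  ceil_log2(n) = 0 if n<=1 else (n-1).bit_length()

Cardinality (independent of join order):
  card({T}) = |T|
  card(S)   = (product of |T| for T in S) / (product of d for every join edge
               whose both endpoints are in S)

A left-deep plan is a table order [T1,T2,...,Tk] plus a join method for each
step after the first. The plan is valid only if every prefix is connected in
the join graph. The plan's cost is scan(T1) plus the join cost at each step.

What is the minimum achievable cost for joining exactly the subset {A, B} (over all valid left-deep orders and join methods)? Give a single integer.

1600

Selinger DP over subsets of {A,B}:
  {A}: scan cost=100, card=100
  {B}: scan cost=100, card=100
  {AB}: card=5000; try (B,hash)→1600, (A,hash)→1600, (B,merge)→1700, (A,merge)→1700, (B,nl_idx)→5800, (A,nl_idx)→5800 …(+2); best=1600 via (B,hash)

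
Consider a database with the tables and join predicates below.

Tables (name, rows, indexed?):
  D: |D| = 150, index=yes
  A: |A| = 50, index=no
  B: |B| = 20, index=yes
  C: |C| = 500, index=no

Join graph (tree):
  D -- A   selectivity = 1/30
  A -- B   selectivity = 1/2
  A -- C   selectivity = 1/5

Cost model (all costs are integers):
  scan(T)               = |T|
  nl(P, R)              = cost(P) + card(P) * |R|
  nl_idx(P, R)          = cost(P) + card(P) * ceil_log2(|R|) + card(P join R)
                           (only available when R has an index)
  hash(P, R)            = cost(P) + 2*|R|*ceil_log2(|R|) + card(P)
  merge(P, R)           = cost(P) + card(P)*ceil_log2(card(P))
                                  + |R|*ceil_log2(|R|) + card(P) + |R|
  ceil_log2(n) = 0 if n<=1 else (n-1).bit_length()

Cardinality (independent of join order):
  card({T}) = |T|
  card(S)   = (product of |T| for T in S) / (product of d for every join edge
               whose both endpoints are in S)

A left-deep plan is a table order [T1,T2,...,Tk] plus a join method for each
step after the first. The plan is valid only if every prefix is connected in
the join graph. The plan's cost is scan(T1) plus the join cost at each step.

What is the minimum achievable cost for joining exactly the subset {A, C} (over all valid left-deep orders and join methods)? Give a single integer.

Selinger DP over subsets of {A,C}:
  {A}: scan cost=50, card=50
  {C}: scan cost=500, card=500
  {AC}: card=5000; try (A,hash)→1600, (C,merge)→5400, (A,merge)→5850, (C,hash)→9100, (C,nl)→25050, (A,nl)→25500; best=1600 via (A,hash)

1600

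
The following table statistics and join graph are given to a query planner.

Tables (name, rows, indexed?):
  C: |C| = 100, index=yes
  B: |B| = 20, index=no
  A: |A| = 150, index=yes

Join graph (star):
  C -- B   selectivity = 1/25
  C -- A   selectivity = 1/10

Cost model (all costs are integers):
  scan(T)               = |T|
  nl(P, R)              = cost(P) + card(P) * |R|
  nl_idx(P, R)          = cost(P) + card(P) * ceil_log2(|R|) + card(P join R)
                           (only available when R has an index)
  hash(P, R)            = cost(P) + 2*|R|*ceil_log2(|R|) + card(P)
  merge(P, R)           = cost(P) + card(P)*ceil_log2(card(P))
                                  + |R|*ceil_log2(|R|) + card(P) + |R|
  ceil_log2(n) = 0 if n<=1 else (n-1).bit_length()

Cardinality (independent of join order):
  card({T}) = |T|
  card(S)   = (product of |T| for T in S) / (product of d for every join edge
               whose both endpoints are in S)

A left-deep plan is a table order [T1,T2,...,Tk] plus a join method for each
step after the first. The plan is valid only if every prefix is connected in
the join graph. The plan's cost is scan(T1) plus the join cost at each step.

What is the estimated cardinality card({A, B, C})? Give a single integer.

Tables in S: A(150), B(20), C(100)
Edges inside S: C-B(d=25), C-A(d=10)
numerator = 150 * 20 * 100 = 300000
denominator = 25 * 10 = 250
card(S) = 300000 / 250 = 1200

1200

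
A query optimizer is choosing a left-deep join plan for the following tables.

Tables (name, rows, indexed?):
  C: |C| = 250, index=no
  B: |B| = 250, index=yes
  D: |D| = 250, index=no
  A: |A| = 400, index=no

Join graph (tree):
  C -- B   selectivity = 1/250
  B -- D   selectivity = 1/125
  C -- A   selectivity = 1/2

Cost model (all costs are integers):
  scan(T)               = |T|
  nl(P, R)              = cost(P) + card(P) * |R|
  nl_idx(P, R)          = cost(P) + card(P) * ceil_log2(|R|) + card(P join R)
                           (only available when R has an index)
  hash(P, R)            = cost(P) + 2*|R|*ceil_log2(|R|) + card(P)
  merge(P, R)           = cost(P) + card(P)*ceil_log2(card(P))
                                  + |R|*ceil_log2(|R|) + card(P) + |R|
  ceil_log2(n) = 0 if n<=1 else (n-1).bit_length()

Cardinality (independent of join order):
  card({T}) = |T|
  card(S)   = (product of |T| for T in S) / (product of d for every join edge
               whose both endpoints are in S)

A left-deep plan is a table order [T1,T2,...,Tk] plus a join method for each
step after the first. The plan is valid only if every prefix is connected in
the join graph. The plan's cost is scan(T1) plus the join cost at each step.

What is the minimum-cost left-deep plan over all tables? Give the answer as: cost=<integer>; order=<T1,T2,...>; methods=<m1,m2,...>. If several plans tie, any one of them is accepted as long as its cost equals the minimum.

Selinger DP (subsets sized 1..n):
  {C}: scan cost=250, card=250
  {B}: scan cost=250, card=250
  {D}: scan cost=250, card=250
  {A}: scan cost=400, card=400
  {BC}: card=250; try (B,nl_idx)→2500, (C,hash)→4500, (B,hash)→4500, (C,merge)→4750, (B,merge)→4750, (C,nl)→62750 …(+1); best=2500 via (B,nl_idx)
  {AC}: card=50000; try (C,hash)→4800, (A,merge)→6500, (C,merge)→6650, (A,hash)→7700, (A,nl)→100250, (C,nl)→100400; best=4800 via (C,hash)
  {BD}: card=500; try (B,nl_idx)→2750, (D,hash)→4500, (B,hash)→4500, (D,merge)→4750, (B,merge)→4750, (D,nl)→62750 …(+1); best=2750 via (B,nl_idx)
  {BCD}: card=500; try (D,hash)→6750, (D,merge)→7000, (C,hash)→7250, (C,merge)→10000, (D,nl)→65000, (C,nl)→127750; best=6750 via (D,hash)
  {ABC}: card=50000; try (A,merge)→8750, (A,hash)→9950, (B,hash)→58800, (A,nl)→102500, (B,nl_idx)→454800, (B,merge)→857050 …(+1); best=8750 via (A,merge)
  {ABCD}: card=100000; try (A,hash)→14450, (A,merge)→15750, (D,hash)→62750, (A,nl)→206750, (D,merge)→861000, (D,nl)→12508750; best=14450 via (A,hash)

cost=14450; order=C,B,D,A; methods=nl_idx,hash,hash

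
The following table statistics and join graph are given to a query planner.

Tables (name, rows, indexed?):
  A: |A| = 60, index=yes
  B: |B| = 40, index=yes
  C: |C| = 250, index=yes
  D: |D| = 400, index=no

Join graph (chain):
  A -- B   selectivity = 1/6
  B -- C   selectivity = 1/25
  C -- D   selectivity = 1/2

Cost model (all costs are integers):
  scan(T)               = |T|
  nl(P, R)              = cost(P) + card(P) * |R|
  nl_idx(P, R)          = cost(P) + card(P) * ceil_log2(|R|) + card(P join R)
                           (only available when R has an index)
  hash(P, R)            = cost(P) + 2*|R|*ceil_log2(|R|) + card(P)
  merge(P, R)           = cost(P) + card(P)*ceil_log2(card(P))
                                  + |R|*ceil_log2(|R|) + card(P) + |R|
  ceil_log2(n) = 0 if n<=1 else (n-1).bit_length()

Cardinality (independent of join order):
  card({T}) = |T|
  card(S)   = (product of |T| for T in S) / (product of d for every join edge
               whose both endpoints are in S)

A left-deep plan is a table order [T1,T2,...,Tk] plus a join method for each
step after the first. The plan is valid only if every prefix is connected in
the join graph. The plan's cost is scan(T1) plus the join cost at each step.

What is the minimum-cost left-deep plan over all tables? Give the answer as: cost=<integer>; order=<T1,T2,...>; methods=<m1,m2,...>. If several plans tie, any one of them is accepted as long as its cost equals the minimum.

cost=13080; order=B,C,A,D; methods=nl_idx,hash,hash

Selinger DP (subsets sized 1..n):
  {A}: scan cost=60, card=60
  {B}: scan cost=40, card=40
  {C}: scan cost=250, card=250
  {D}: scan cost=400, card=400
  {AB}: card=400; try (B,hash)→600, (A,nl_idx)→680, (A,merge)→740, (B,merge)→760, (A,hash)→800, (B,nl_idx)→820 …(+2); best=600 via (B,hash)
  {BC}: card=400; try (C,nl_idx)→760, (B,hash)→980, (B,nl_idx)→2150, (C,merge)→2570, (B,merge)→2780, (C,hash)→4080 …(+2); best=760 via (C,nl_idx)
  {CD}: card=50000; try (C,hash)→4800, (D,merge)→6500, (C,merge)→6650, (D,hash)→7700, (C,nl_idx)→53600, (D,nl)→100250 …(+1); best=4800 via (C,hash)
  {ABC}: card=4000; try (A,hash)→1880, (C,hash)→5000, (A,merge)→5180, (C,merge)→6850, (A,nl_idx)→7160, (C,nl_idx)→7800 …(+2); best=1880 via (A,hash)
  {BCD}: card=80000; try (D,hash)→8360, (D,merge)→8760, (B,hash)→55280, (D,nl)→160760, (B,nl_idx)→384800, (B,merge)→855080 …(+1); best=8360 via (D,hash)
  {ABCD}: card=800000; try (D,hash)→13080, (D,merge)→57880, (A,hash)→89080, (A,nl_idx)→1288360, (A,merge)→1448780, (D,nl)→1601880 …(+1); best=13080 via (D,hash)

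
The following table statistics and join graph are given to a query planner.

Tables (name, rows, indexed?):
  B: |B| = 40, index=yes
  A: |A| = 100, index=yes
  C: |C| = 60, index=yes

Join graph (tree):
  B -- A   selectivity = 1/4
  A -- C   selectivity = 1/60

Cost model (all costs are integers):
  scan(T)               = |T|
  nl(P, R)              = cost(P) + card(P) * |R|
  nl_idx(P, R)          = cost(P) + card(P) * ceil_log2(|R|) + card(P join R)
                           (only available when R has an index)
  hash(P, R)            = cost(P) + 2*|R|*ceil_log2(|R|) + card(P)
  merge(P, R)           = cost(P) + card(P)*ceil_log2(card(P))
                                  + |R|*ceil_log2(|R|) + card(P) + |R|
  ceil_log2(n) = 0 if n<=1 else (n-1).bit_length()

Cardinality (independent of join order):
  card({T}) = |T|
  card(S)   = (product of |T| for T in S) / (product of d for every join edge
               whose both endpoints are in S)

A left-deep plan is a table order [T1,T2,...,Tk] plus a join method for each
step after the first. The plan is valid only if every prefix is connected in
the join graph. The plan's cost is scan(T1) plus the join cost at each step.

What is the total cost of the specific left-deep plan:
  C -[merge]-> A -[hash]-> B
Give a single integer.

1860

step 1: scan C: cost=60, card=60
step 2: join A via merge
    card(P join A) = 60*100/(60) = 100
    cost = 60 + 60*6 + 100*7 + 60 + 100 = 1280
step 3: join B via hash
    card(P join B) = 100*40/(4) = 1000
    cost = 1280 + 2*40*6 + 100 = 1860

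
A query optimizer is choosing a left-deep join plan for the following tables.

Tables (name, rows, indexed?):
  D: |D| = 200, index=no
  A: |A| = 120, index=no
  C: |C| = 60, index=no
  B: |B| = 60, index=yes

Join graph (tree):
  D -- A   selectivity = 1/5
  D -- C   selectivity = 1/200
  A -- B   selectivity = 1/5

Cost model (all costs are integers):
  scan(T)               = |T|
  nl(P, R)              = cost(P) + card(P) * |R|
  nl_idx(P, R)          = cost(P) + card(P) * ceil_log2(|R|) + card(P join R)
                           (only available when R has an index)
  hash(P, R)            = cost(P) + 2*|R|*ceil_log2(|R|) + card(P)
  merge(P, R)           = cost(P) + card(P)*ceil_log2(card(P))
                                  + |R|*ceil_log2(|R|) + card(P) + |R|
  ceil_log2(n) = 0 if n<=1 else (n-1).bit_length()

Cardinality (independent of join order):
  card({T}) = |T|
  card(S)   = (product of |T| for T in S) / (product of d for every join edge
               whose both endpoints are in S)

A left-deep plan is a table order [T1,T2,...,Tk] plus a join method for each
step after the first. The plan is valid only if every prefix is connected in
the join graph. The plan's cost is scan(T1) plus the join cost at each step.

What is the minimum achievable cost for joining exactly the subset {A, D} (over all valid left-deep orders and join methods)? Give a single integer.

Selinger DP over subsets of {A,D}:
  {D}: scan cost=200, card=200
  {A}: scan cost=120, card=120
  {AD}: card=4800; try (A,hash)→2080, (D,merge)→2880, (A,merge)→2960, (D,hash)→3440, (D,nl)→24120, (A,nl)→24200; best=2080 via (A,hash)

2080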